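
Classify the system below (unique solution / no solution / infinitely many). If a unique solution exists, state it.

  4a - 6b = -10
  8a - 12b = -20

Row-reduce:
R1 ← R1 / (4).
R2 ← R2 − 8·R1.
Rank is 1 with 2 unknowns, leaving b free.

infinitely many solutions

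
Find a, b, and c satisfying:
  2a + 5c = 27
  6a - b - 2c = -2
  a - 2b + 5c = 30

a = 1, b = -2, c = 5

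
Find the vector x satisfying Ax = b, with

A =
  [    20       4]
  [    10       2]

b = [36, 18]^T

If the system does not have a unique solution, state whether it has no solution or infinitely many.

Row-reduce:
R1 ← R1 / (20).
R2 ← R2 − 10·R1.
Rank is 1 with 2 unknowns, leaving x_2 free.

infinitely many solutions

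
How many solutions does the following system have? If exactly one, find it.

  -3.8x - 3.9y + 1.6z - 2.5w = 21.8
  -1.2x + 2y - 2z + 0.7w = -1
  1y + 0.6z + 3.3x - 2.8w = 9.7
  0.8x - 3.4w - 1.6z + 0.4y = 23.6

x = -1, y = -2, z = -3, w = -6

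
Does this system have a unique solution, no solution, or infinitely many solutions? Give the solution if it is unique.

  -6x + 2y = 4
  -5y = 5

Row-reduce the augmented matrix:
R1 ← R1 / (-6).
R2 ← R2 / (-5).
R1 ← R1 + 1/3·R2.
Reading off the reduced rows gives x = -1, y = -1.

x = -1, y = -1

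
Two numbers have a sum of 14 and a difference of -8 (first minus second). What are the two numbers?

first number: 3, second number: 11

Let x = first number, y = second number.
  x + y = 14
  x - y = -8
Row-reduce the augmented matrix:
R2 ← R2 − 1·R1.
R2 ← R2 / (-2).
R1 ← R1 − 1·R2.
Reading off the reduced rows gives x = 3, y = 11.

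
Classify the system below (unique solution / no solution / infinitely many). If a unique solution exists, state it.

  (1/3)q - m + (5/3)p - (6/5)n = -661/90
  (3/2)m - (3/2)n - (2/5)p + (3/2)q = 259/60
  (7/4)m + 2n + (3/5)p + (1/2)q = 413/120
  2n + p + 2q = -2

m = 5/2, n = 1/3, p = -8/3, q = 0

Row-reduce the augmented matrix:
R1 ← R1 / (-1).
R2 ← R2 − 3/2·R1.
R3 ← R3 − 7/4·R1.
R2 ← R2 / (-33/10).
R1 ← R1 − 6/5·R2.
R3 ← R3 + 1/10·R2.
R4 ← R4 − 2·R2.
R3 ← R3 / (2279/660).
R1 ← R1 + 149/165·R3.
R2 ← R2 + 7/11·R3.
R4 ← R4 − 25/11·R3.
R4 ← R4 / (17359/6837).
R1 ← R1 − 4522/6837·R4.
R2 ← R2 + 2855/6837·R4.
R3 ← R3 − 675/2279·R4.
Reading off the reduced rows gives m = 5/2, n = 1/3, p = -8/3, q = 0.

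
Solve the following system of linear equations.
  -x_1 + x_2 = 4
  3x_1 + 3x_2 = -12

x_1 = -4, x_2 = 0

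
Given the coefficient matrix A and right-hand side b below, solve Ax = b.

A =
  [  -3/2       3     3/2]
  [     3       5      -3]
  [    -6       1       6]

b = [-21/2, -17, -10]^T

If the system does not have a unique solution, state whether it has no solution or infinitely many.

no solution

Row-reduce:
R1 ← R1 / (-3/2).
R2 ← R2 − 3·R1.
R3 ← R3 + 6·R1.
R2 ← R2 / (11).
R1 ← R1 + 2·R2.
R3 ← R3 + 11·R2.
Row 3 reduces to 0 = -6, a contradiction. The system is inconsistent.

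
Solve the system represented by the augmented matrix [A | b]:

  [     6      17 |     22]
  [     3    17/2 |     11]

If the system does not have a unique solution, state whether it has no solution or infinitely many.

infinitely many solutions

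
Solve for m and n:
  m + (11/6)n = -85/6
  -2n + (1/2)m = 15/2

m = -5, n = -5

From equation 1: m = -85/6 − 11/6·n.
Substitute into equation 2 and solve: n = -5.
Then m = -5.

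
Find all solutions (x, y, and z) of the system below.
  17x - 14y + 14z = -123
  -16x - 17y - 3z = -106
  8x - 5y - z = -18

x = 1, y = 6, z = -4

Row-reduce the augmented matrix:
R1 ← R1 / (17).
R2 ← R2 + 16·R1.
R3 ← R3 − 8·R1.
R2 ← R2 / (-513/17).
R1 ← R1 + 14/17·R2.
R3 ← R3 − 27/17·R2.
R3 ← R3 / (-134/19).
R1 ← R1 − 280/513·R3.
R2 ← R2 + 173/513·R3.
Reading off the reduced rows gives x = 1, y = 6, z = -4.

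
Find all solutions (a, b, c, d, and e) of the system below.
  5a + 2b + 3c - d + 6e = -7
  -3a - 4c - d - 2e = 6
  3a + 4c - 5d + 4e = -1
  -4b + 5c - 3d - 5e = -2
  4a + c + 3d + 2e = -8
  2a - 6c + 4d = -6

no solution

Row-reduce:
R1 ← R1 / (5).
R2 ← R2 + 3·R1.
R3 ← R3 − 3·R1.
R5 ← R5 − 4·R1.
R6 ← R6 − 2·R1.
R2 ← R2 / (6/5).
R1 ← R1 − 2/5·R2.
R3 ← R3 + 6/5·R2.
R4 ← R4 + 4·R2.
R5 ← R5 + 8/5·R2.
R6 ← R6 + 4/5·R2.
Swap R3 and R4.
R3 ← R3 / (-7/3).
R1 ← R1 − 4/3·R3.
R2 ← R2 + 11/6·R3.
R5 ← R5 + 13/3·R3.
R6 ← R6 + 26/3·R3.
R4 ← R4 / (-6).
R1 ← R1 + 31/7·R4.
R2 ← R2 − 73/14·R4.
R3 ← R3 − 25/7·R4.
R5 ← R5 − 120/7·R4.
R6 ← R6 − 240/7·R4.
R5 ← R5 / (31/7).
R1 ← R1 + 13/21·R5.
R2 ← R2 − 59/21·R5.
R3 ← R3 − 22/21·R5.
R4 ← R4 + 1/3·R5.
R6 ← R6 − 62/7·R5.
Row 6 reduces to 0 = -2, a contradiction. The system is inconsistent.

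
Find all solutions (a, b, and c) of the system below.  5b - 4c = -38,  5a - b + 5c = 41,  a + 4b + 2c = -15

Row-reduce the augmented matrix:
Swap R1 and R2.
R1 ← R1 / (5).
R3 ← R3 − 1·R1.
R2 ← R2 / (5).
R1 ← R1 + 1/5·R2.
R3 ← R3 − 21/5·R2.
R3 ← R3 / (109/25).
R1 ← R1 − 21/25·R3.
R2 ← R2 + 4/5·R3.
Reading off the reduced rows gives a = 5, b = -6, c = 2.

a = 5, b = -6, c = 2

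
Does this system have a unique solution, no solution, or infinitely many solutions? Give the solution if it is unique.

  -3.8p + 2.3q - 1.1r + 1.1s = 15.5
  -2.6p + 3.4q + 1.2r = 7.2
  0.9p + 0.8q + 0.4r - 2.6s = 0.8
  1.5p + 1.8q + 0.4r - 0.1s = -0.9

Row-reduce the augmented matrix:
R1 ← R1 / (-19/5).
R2 ← R2 + 13/5·R1.
R3 ← R3 − 9/10·R1.
R4 ← R4 − 3/2·R1.
R2 ← R2 / (347/190).
R1 ← R1 + 23/38·R2.
R3 ← R3 − 511/380·R2.
R4 ← R4 − 1029/380·R2.
R3 ← R3 / (-901/694).
R1 ← R1 − 325/347·R3.
R2 ← R2 − 371/347·R3.
R4 ← R4 + 2033/694·R3.
R4 ← R4 / (49361/9010).
R1 ← R1 + 1646/901·R4.
R2 ← R2 + 32/17·R4.
R3 ← R3 − 1239/901·R4.
Reading off the reduced rows gives p = -2, q = 2, r = -4, s = -1.

p = -2, q = 2, r = -4, s = -1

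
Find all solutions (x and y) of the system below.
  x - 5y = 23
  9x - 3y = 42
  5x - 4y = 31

no solution

Row-reduce:
R2 ← R2 − 9·R1.
R3 ← R3 − 5·R1.
R2 ← R2 / (42).
R1 ← R1 + 5·R2.
R3 ← R3 − 21·R2.
Row 3 reduces to 0 = -3/2, a contradiction. The system is inconsistent.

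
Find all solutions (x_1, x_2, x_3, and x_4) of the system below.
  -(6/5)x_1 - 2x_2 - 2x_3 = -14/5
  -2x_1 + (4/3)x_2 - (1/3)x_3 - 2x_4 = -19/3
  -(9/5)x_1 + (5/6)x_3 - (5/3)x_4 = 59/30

infinitely many solutions

Row-reduce:
R1 ← R1 / (-6/5).
R2 ← R2 + 2·R1.
R3 ← R3 + 9/5·R1.
R2 ← R2 / (14/3).
R1 ← R1 − 5/3·R2.
R3 ← R3 − 3·R2.
R3 ← R3 / (40/21).
R1 ← R1 − 25/42·R3.
R2 ← R2 − 9/14·R3.
Rank is 3 with 4 unknowns, leaving x_4 free.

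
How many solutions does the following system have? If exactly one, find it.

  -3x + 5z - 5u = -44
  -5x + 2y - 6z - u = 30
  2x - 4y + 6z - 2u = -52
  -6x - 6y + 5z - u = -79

x = 3, y = 5, z = -6, u = 1

Row-reduce the augmented matrix:
R1 ← R1 / (-3).
R2 ← R2 + 5·R1.
R3 ← R3 − 2·R1.
R4 ← R4 + 6·R1.
R2 ← R2 / (2).
R3 ← R3 + 4·R2.
R4 ← R4 + 6·R2.
R3 ← R3 / (-58/3).
R1 ← R1 + 5/3·R3.
R2 ← R2 + 43/6·R3.
R4 ← R4 + 48·R3.
R4 ← R4 / (227/29).
R1 ← R1 − 25/29·R4.
R2 ← R2 − 6/29·R4.
R3 ← R3 + 14/29·R4.
Reading off the reduced rows gives x = 3, y = 5, z = -6, u = 1.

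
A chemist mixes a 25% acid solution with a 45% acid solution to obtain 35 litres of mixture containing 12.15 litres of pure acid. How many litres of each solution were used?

Let a = litres of solution A, b = litres of solution B.
  a + b = 35
  (1/4)a + (9/20)b = 243/20
From equation 1: a = 35 − b.
Substitute into equation 2 and solve: b = 17.
Then a = 18.

litres of solution A: 18, litres of solution B: 17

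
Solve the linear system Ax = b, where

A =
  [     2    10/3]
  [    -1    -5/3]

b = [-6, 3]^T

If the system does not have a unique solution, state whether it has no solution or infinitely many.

infinitely many solutions

Row-reduce:
R1 ← R1 / (2).
R2 ← R2 + 1·R1.
Rank is 1 with 2 unknowns, leaving x_2 free.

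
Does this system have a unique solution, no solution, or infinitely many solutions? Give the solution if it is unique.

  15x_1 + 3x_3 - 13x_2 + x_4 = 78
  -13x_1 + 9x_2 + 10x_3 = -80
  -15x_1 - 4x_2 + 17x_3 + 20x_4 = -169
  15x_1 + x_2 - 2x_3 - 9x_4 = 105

x_1 = 4, x_2 = -2, x_3 = -1, x_4 = -5

Row-reduce the augmented matrix:
R1 ← R1 / (15).
R2 ← R2 + 13·R1.
R3 ← R3 + 15·R1.
R4 ← R4 − 15·R1.
R2 ← R2 / (-34/15).
R1 ← R1 + 13/15·R2.
R3 ← R3 + 17·R2.
R4 ← R4 − 14·R2.
R3 ← R3 / (-149/2).
R1 ← R1 + 157/34·R3.
R2 ← R2 + 189/34·R3.
R4 ← R4 − 1238/17·R3.
R4 ← R4 / (24131/2533).
R1 ← R1 + 2947/2533·R4.
R2 ← R2 + 3709/2533·R4.
R3 ← R3 + 29/149·R4.
Reading off the reduced rows gives x_1 = 4, x_2 = -2, x_3 = -1, x_4 = -5.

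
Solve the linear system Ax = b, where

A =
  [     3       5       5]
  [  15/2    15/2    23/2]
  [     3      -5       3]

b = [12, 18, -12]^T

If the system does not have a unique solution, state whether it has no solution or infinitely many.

infinitely many solutions

Row-reduce:
R1 ← R1 / (3).
R2 ← R2 − 15/2·R1.
R3 ← R3 − 3·R1.
R2 ← R2 / (-5).
R1 ← R1 − 5/3·R2.
R3 ← R3 + 10·R2.
Rank is 2 with 3 unknowns, leaving x_3 free.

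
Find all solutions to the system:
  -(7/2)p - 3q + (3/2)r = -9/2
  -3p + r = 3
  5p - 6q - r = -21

infinitely many solutions

Row-reduce:
R1 ← R1 / (-7/2).
R2 ← R2 + 3·R1.
R3 ← R3 − 5·R1.
R2 ← R2 / (18/7).
R1 ← R1 − 6/7·R2.
R3 ← R3 + 72/7·R2.
Rank is 2 with 3 unknowns, leaving r free.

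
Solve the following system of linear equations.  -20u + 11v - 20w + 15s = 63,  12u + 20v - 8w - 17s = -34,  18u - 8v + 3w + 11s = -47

infinitely many solutions

Row-reduce:
R1 ← R1 / (-20).
R2 ← R2 − 12·R1.
R3 ← R3 − 18·R1.
R2 ← R2 / (133/5).
R1 ← R1 + 11/20·R2.
R3 ← R3 − 19/10·R2.
R3 ← R3 / (-95/7).
R1 ← R1 − 78/133·R3.
R2 ← R2 + 100/133·R3.
Rank is 3 with 4 unknowns, leaving s free.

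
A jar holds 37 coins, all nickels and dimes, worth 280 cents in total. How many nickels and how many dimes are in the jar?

nickels: 18, dimes: 19

Let n = nickels, d = dimes.
  n + d = 37
  5n + 10d = 280
Row-reduce the augmented matrix:
R2 ← R2 − 5·R1.
R2 ← R2 / (5).
R1 ← R1 − 1·R2.
Reading off the reduced rows gives n = 18, d = 19.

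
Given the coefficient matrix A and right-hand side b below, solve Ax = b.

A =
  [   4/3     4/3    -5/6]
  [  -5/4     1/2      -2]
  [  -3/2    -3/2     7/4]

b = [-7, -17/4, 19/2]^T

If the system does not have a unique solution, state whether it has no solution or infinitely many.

Row-reduce the augmented matrix:
R1 ← R1 / (4/3).
R2 ← R2 + 5/4·R1.
R3 ← R3 + 3/2·R1.
R2 ← R2 / (7/4).
R1 ← R1 − 1·R2.
R3 ← R3 / (13/16).
R1 ← R1 − 27/28·R3.
R2 ← R2 + 89/56·R3.
Reading off the reduced rows gives x_1 = -1, x_2 = -3, x_3 = 2.

x_1 = -1, x_2 = -3, x_3 = 2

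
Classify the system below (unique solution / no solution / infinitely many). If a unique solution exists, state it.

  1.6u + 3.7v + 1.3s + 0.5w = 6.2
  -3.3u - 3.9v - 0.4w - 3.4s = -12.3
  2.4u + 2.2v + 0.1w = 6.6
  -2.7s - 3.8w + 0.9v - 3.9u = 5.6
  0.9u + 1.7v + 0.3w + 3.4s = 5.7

u = 2, v = 1, w = -4, s = 1

Row-reduce the augmented matrix:
R1 ← R1 / (8/5).
R2 ← R2 + 33/10·R1.
R3 ← R3 − 12/5·R1.
R4 ← R4 + 39/10·R1.
R5 ← R5 − 9/10·R1.
R2 ← R2 / (597/160).
R1 ← R1 − 37/16·R2.
R3 ← R3 + 67/20·R2.
R4 ← R4 − 1587/160·R2.
R5 ← R5 + 61/160·R2.
R3 ← R3 / (-497/5970).
R1 ← R1 + 47/597·R3.
R2 ← R2 − 101/597·R3.
R4 ← R4 + 4238/995·R3.
R5 ← R5 − 497/5970·R3.
R4 ← R4 / (671761/4970).
R1 ← R1 − 1845/497·R4.
R2 ← R2 + 2717/497·R4.
R3 ← R3 − 15494/497·R4.
R5 reduces to 0 = 0, so the extra equation is consistent.
Reading off the reduced rows gives u = 2, v = 1, w = -4, s = 1.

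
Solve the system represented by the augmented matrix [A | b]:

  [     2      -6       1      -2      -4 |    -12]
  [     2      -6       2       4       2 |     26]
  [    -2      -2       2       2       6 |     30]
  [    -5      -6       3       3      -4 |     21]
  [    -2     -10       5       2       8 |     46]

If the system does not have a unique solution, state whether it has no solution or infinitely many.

Row-reduce:
R1 ← R1 / (2).
R2 ← R2 − 2·R1.
R3 ← R3 + 2·R1.
R4 ← R4 + 5·R1.
R5 ← R5 + 2·R1.
Swap R2 and R3.
R2 ← R2 / (-8).
R1 ← R1 + 3·R2.
R4 ← R4 + 21·R2.
R5 ← R5 + 16·R2.
R1 ← R1 + 5/8·R3.
R2 ← R2 + 3/8·R3.
R4 ← R4 + 19/8·R3.
R4 ← R4 / (49/4).
R1 ← R1 − 11/4·R4.
R2 ← R2 − 9/4·R4.
R3 ← R3 − 6·R4.
Row 5 reduces to 0 = -2, a contradiction. The system is inconsistent.

no solution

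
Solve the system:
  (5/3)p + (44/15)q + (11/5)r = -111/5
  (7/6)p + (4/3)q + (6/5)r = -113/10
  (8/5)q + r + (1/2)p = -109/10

Row-reduce:
R1 ← R1 / (5/3).
R2 ← R2 − 7/6·R1.
R3 ← R3 − 1/2·R1.
R2 ← R2 / (-18/25).
R1 ← R1 − 44/25·R2.
R3 ← R3 − 18/25·R2.
Rank is 2 with 3 unknowns, leaving r free.

infinitely many solutions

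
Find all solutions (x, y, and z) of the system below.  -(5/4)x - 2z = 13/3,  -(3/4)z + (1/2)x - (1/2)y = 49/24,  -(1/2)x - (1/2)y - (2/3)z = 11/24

Row-reduce the augmented matrix:
R1 ← R1 / (-5/4).
R2 ← R2 − 1/2·R1.
R3 ← R3 + 1/2·R1.
R2 ← R2 / (-1/2).
R3 ← R3 + 1/2·R2.
R3 ← R3 / (101/60).
R1 ← R1 − 8/5·R3.
R2 ← R2 − 31/10·R3.
Reading off the reduced rows gives x = 4/3, y = 7/4, z = -3.

x = 4/3, y = 7/4, z = -3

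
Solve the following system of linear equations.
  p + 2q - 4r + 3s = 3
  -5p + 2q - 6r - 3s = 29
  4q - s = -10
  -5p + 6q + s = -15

p = -1, q = -3, r = -4, s = -2

Row-reduce the augmented matrix:
R2 ← R2 + 5·R1.
R4 ← R4 + 5·R1.
R2 ← R2 / (12).
R1 ← R1 − 2·R2.
R3 ← R3 − 4·R2.
R4 ← R4 − 16·R2.
R3 ← R3 / (26/3).
R1 ← R1 − 1/3·R3.
R2 ← R2 + 13/6·R3.
R4 ← R4 − 44/3·R3.
R4 ← R4 / (110/13).
R1 ← R1 − 31/26·R4.
R2 ← R2 + 1/4·R4.
R3 ← R3 + 15/26·R4.
Reading off the reduced rows gives p = -1, q = -3, r = -4, s = -2.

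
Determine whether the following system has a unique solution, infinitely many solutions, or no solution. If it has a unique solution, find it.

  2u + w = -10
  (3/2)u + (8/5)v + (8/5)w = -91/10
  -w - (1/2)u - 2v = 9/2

Row-reduce the augmented matrix:
R1 ← R1 / (2).
R2 ← R2 − 3/2·R1.
R3 ← R3 + 1/2·R1.
R2 ← R2 / (8/5).
R3 ← R3 + 2·R2.
R3 ← R3 / (5/16).
R1 ← R1 − 1/2·R3.
R2 ← R2 − 17/32·R3.
Reading off the reduced rows gives u = -5, v = -1, w = 0.

u = -5, v = -1, w = 0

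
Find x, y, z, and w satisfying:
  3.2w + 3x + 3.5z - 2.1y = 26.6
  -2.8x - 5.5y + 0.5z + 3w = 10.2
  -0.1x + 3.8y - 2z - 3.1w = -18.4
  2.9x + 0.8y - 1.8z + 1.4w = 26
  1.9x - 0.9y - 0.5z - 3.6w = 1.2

x = 6, y = -3, z = -3, w = 4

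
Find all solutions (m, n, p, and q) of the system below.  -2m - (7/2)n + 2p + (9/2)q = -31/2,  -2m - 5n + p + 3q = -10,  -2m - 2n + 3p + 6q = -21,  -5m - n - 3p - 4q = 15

infinitely many solutions

Row-reduce:
R1 ← R1 / (-2).
R2 ← R2 + 2·R1.
R3 ← R3 + 2·R1.
R4 ← R4 + 5·R1.
R2 ← R2 / (-3/2).
R1 ← R1 − 7/4·R2.
R3 ← R3 − 3/2·R2.
R4 ← R4 − 31/4·R2.
Swap R3 and R4.
R3 ← R3 / (-79/6).
R1 ← R1 + 13/6·R3.
R2 ← R2 − 2/3·R3.
Rank is 3 with 4 unknowns, leaving q free.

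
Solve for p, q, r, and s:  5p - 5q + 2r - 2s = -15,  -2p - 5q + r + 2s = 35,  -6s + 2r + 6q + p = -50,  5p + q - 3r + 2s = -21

p = -6, q = -5, r = -4, s = 1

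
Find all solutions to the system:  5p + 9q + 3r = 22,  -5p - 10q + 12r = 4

Row-reduce:
R1 ← R1 / (5).
R2 ← R2 + 5·R1.
R2 ← R2 / (-1).
R1 ← R1 − 9/5·R2.
Rank is 2 with 3 unknowns, leaving r free.

infinitely many solutions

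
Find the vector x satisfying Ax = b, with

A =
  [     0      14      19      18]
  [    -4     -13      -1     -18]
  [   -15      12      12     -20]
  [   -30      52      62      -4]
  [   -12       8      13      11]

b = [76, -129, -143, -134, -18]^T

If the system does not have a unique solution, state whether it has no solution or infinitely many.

x_1 = 5, x_2 = 3, x_3 = -2, x_4 = 4

Row-reduce the augmented matrix:
Swap R1 and R2.
R1 ← R1 / (-4).
R3 ← R3 + 15·R1.
R4 ← R4 + 30·R1.
R5 ← R5 + 12·R1.
R2 ← R2 / (14).
R1 ← R1 − 13/4·R2.
R3 ← R3 − 243/4·R2.
R4 ← R4 − 299/2·R2.
R5 ← R5 − 47·R2.
R3 ← R3 / (-3735/56).
R1 ← R1 + 233/56·R3.
R2 ← R2 − 19/14·R3.
R4 ← R4 + 3735/28·R3.
R5 ← R5 + 669/14·R3.
Swap R4 and R5.
R4 ← R4 / (32993/1245).
R1 ← R1 − 8332/3735·R4.
R2 ← R2 − 2476/3735·R4.
R3 ← R3 − 1714/3735·R4.
R5 reduces to 0 = 0, so the extra equation is consistent.
Reading off the reduced rows gives x_1 = 5, x_2 = 3, x_3 = -2, x_4 = 4.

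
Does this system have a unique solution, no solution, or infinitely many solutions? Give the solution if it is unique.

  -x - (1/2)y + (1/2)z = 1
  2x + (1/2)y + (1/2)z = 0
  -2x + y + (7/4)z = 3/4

Row-reduce the augmented matrix:
R1 ← R1 / (-1).
R2 ← R2 − 2·R1.
R3 ← R3 + 2·R1.
R2 ← R2 / (-1/2).
R1 ← R1 − 1/2·R2.
R3 ← R3 − 2·R2.
R3 ← R3 / (27/4).
R1 ← R1 − 1·R3.
R2 ← R2 + 3·R3.
Reading off the reduced rows gives x = 0, y = -1, z = 1.

x = 0, y = -1, z = 1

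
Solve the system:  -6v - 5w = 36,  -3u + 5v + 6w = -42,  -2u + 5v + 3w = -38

u = 4, v = -6, w = 0

Row-reduce the augmented matrix:
Swap R1 and R2.
R1 ← R1 / (-3).
R3 ← R3 + 2·R1.
R2 ← R2 / (-6).
R1 ← R1 + 5/3·R2.
R3 ← R3 − 5/3·R2.
R3 ← R3 / (-43/18).
R1 ← R1 + 11/18·R3.
R2 ← R2 − 5/6·R3.
Reading off the reduced rows gives u = 4, v = -6, w = 0.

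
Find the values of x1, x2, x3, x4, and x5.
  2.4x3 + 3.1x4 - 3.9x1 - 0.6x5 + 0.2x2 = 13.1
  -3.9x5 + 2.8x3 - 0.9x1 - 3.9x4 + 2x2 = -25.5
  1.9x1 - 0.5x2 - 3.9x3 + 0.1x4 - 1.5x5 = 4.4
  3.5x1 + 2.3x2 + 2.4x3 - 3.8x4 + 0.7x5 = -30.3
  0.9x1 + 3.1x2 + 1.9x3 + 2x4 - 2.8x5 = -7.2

x1 = -1, x2 = -4, x3 = -1, x4 = 4, x5 = 0

Row-reduce the augmented matrix:
R1 ← R1 / (-39/10).
R2 ← R2 + 9/10·R1.
R3 ← R3 − 19/10·R1.
R4 ← R4 − 7/2·R1.
R5 ← R5 − 9/10·R1.
R2 ← R2 / (127/65).
R1 ← R1 + 2/39·R2.
R3 ← R3 + 157/390·R2.
R4 ← R4 − 967/390·R2.
R5 ← R5 − 409/130·R2.
R3 ← R3 / (-8641/3810).
R1 ← R1 + 212/381·R3.
R2 ← R2 − 146/127·R3.
R4 ← R4 − 649/381·R3.
R5 ← R5 + 1477/1270·R3.
R4 ← R4 / (460937/86410).
R1 ← R1 + 9313/8641·R4.
R2 ← R2 + 17524/8641·R4.
R3 ← R3 + 2512/8641·R4.
R5 ← R5 − 847609/86410·R4.
R5 ← R5 / (-10086723/9218740).
R1 ← R1 − 1191521/921874·R5.
R2 ← R2 + 1920637/921874·R5.
R3 ← R3 − 1194611/921874·R5.
R4 ← R4 − 519635/921874·R5.
Reading off the reduced rows gives x1 = -1, x2 = -4, x3 = -1, x4 = 4, x5 = 0.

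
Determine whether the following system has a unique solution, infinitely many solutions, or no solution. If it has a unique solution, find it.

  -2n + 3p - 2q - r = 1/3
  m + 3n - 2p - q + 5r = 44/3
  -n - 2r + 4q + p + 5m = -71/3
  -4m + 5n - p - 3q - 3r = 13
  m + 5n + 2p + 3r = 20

Row-reduce the augmented matrix:
Swap R1 and R2.
R3 ← R3 − 5·R1.
R4 ← R4 + 4·R1.
R5 ← R5 − 1·R1.
R2 ← R2 / (-2).
R1 ← R1 − 3·R2.
R3 ← R3 + 16·R2.
R4 ← R4 − 17·R2.
R5 ← R5 − 2·R2.
R3 ← R3 / (-13).
R1 ← R1 − 5/2·R3.
R2 ← R2 + 3/2·R3.
R4 ← R4 − 33/2·R3.
R5 ← R5 − 7·R3.
R4 ← R4 / (201/26).
R1 ← R1 − 21/26·R4.
R2 ← R2 + 49/26·R4.
R3 ← R3 + 25/13·R4.
R5 ← R5 − 162/13·R4.
R5 ← R5 / (800/67).
R1 ← R1 − 99/67·R5.
R2 ← R2 + 224/201·R5.
R3 ← R3 + 487/201·R5.
R4 ← R4 + 406/201·R5.
Reading off the reduced rows gives m = -3, n = 2, p = 2, q = -2/3, r = 3.

m = -3, n = 2, p = 2, q = -2/3, r = 3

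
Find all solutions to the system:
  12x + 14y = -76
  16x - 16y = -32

Row-reduce the augmented matrix:
R1 ← R1 / (12).
R2 ← R2 − 16·R1.
R2 ← R2 / (-104/3).
R1 ← R1 − 7/6·R2.
Reading off the reduced rows gives x = -4, y = -2.

x = -4, y = -2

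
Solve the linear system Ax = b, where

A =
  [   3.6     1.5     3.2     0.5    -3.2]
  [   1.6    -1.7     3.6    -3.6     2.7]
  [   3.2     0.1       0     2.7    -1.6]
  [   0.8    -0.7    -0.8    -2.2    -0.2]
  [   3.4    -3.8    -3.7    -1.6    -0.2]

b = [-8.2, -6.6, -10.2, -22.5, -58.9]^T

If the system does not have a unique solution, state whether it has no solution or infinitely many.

Row-reduce the augmented matrix:
R1 ← R1 / (18/5).
R2 ← R2 − 8/5·R1.
R3 ← R3 − 16/5·R1.
R4 ← R4 − 4/5·R1.
R5 ← R5 − 17/5·R1.
R2 ← R2 / (-71/30).
R1 ← R1 − 5/12·R2.
R3 ← R3 + 37/30·R2.
R4 ← R4 + 31/30·R2.
R5 ← R5 + 313/60·R2.
R3 ← R3 / (-4238/1065).
R1 ← R1 − 271/213·R3.
R2 ← R2 + 196/213·R3.
R4 ← R4 + 874/355·R3.
R5 ← R5 + 8181/710·R3.
R4 ← R4 / (-69293/21190).
R1 ← R1 − 1746/2119·R4.
R2 ← R2 − 1341/2119·R4.
R3 ← R3 + 9047/8476·R4.
R5 ← R5 + 503979/84760·R4.
R5 ← R5 / (-183771/79192).
R1 ← R1 + 44066/69293·R5.
R2 ← R2 + 115996/69293·R5.
R3 ← R3 − 128955/277172·R5.
R4 ← R4 − 15460/69293·R5.
Reading off the reduced rows gives x_1 = -6, x_2 = 3, x_3 = 5, x_4 = 5, x_5 = 3.

x_1 = -6, x_2 = 3, x_3 = 5, x_4 = 5, x_5 = 3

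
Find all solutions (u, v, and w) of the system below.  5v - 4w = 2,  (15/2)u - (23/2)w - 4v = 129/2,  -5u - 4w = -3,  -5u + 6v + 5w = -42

Row-reduce:
Swap R1 and R2.
R1 ← R1 / (15/2).
R3 ← R3 + 5·R1.
R4 ← R4 + 5·R1.
R2 ← R2 / (5).
R1 ← R1 + 8/15·R2.
R3 ← R3 + 8/3·R2.
R4 ← R4 − 10/3·R2.
R3 ← R3 / (-69/5).
R1 ← R1 + 49/25·R3.
R2 ← R2 + 4/5·R3.
Row 4 reduces to 0 = -1/3, a contradiction. The system is inconsistent.

no solution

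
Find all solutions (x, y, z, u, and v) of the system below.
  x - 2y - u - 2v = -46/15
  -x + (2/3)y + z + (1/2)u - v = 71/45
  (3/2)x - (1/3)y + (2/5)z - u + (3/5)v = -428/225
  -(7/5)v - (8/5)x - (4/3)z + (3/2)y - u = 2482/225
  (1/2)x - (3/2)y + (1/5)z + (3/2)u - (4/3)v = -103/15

x = -4/3, y = 8/3, z = -4/3, u = -2, v = -4/5

Row-reduce the augmented matrix:
R2 ← R2 + 1·R1.
R3 ← R3 − 3/2·R1.
R4 ← R4 + 8/5·R1.
R5 ← R5 − 1/2·R1.
R2 ← R2 / (-4/3).
R1 ← R1 + 2·R2.
R3 ← R3 − 8/3·R2.
R4 ← R4 + 17/10·R2.
R5 ← R5 + 1/2·R2.
R3 ← R3 / (12/5).
R1 ← R1 + 3/2·R3.
R2 ← R2 + 3/4·R3.
R4 ← R4 + 313/120·R3.
R5 ← R5 + 7/40·R3.
R4 ← R4 / (-7217/2880).
R1 ← R1 + 9/16·R4.
R2 ← R2 − 7/32·R4.
R3 ← R3 + 5/24·R4.
R5 ← R5 − 413/192·R4.
R5 ← R5 / (-35377/15465).
R1 ← R1 − 1814/1031·R5.
R2 ← R2 − 1242/1031·R5.
R3 ← R3 + 741/1031·R5.
R4 ← R4 − 1392/1031·R5.
Reading off the reduced rows gives x = -4/3, y = 8/3, z = -4/3, u = -2, v = -4/5.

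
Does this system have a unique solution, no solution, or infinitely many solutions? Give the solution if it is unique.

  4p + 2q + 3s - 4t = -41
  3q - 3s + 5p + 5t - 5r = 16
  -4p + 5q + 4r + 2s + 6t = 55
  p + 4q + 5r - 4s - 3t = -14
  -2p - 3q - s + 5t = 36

p = -4, q = 1, r = 0, s = -1, t = 6

Row-reduce the augmented matrix:
R1 ← R1 / (4).
R2 ← R2 − 5·R1.
R3 ← R3 + 4·R1.
R4 ← R4 − 1·R1.
R5 ← R5 + 2·R1.
R2 ← R2 / (1/2).
R1 ← R1 − 1/2·R2.
R3 ← R3 − 7·R2.
R4 ← R4 − 7/2·R2.
R5 ← R5 + 2·R2.
R3 ← R3 / (74).
R1 ← R1 − 5·R3.
R2 ← R2 + 10·R3.
R4 ← R4 − 40·R3.
R5 ← R5 + 20·R3.
R4 ← R4 / (-835/74).
R1 ← R1 − 115/148·R4.
R2 ← R2 + 2/37·R4.
R3 ← R3 − 199/148·R4.
R5 ← R5 − 29/74·R4.
R5 ← R5 / (4837/835).
R1 ← R1 + 250/167·R5.
R2 ← R2 − 1118/835·R5.
R3 ← R3 + 1299/835·R5.
R4 ← R4 + 192/835·R5.
Reading off the reduced rows gives p = -4, q = 1, r = 0, s = -1, t = 6.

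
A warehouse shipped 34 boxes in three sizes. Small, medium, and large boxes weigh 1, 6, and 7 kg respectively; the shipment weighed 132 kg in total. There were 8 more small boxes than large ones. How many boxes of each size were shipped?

Let s = small boxes, m = medium boxes, l = large boxes.
  s + m + l = 34
  s + 6m + 7l = 132
  s - l = 8
Row-reduce the augmented matrix:
R2 ← R2 − 1·R1.
R3 ← R3 − 1·R1.
R2 ← R2 / (5).
R1 ← R1 − 1·R2.
R3 ← R3 + 1·R2.
R3 ← R3 / (-4/5).
R1 ← R1 + 1/5·R3.
R2 ← R2 − 6/5·R3.
Reading off the reduced rows gives s = 16, m = 10, l = 8.

small boxes: 16, medium boxes: 10, large boxes: 8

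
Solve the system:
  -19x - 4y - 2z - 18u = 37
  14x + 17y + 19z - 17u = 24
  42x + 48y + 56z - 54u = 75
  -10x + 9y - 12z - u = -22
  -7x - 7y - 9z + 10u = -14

Row-reduce:
R1 ← R1 / (-19).
R2 ← R2 − 14·R1.
R3 ← R3 − 42·R1.
R4 ← R4 + 10·R1.
R5 ← R5 + 7·R1.
R2 ← R2 / (267/19).
R1 ← R1 − 4/19·R2.
R3 ← R3 − 744/19·R2.
R4 ← R4 − 211/19·R2.
R5 ← R5 + 105/19·R2.
R3 ← R3 / (244/89).
R1 ← R1 + 14/89·R3.
R2 ← R2 − 111/89·R3.
R4 ← R4 + 2207/89·R3.
R5 ← R5 + 122/89·R3.
R4 ← R4 / (-19465/366).
R1 ← R1 − 157/183·R4.
R2 ← R2 − 787/366·R4.
R3 ← R3 + 421/122·R4.
Row 5 reduces to 0 = -1/2, a contradiction. The system is inconsistent.

no solution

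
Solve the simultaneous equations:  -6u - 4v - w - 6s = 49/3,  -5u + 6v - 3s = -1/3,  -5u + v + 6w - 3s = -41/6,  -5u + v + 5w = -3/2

u = -7/3, v = -3/2, w = -7/3, s = 1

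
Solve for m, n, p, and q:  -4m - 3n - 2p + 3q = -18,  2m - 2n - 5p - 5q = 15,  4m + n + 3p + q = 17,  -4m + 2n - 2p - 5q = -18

m = 5, n = 0, p = -1, q = 0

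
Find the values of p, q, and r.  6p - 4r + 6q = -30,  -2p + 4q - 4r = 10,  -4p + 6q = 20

Row-reduce the augmented matrix:
R1 ← R1 / (6).
R2 ← R2 + 2·R1.
R3 ← R3 + 4·R1.
R2 ← R2 / (6).
R1 ← R1 − 1·R2.
R3 ← R3 − 10·R2.
R3 ← R3 / (56/9).
R1 ← R1 − 2/9·R3.
R2 ← R2 + 8/9·R3.
Reading off the reduced rows gives p = -5, q = 0, r = 0.

p = -5, q = 0, r = 0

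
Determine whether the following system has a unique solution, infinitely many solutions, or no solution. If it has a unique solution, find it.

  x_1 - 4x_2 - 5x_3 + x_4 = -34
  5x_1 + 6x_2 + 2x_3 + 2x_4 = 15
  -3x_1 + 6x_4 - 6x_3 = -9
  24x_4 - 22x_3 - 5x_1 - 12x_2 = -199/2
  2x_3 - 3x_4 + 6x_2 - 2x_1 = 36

no solution

Row-reduce:
R2 ← R2 − 5·R1.
R3 ← R3 + 3·R1.
R4 ← R4 + 5·R1.
R5 ← R5 + 2·R1.
R2 ← R2 / (26).
R1 ← R1 + 4·R2.
R3 ← R3 + 12·R2.
R4 ← R4 + 32·R2.
R5 ← R5 + 2·R2.
R3 ← R3 / (-111/13).
R1 ← R1 + 11/13·R3.
R2 ← R2 − 27/26·R3.
R4 ← R4 + 179/13·R3.
R5 ← R5 + 77/13·R3.
R4 ← R4 / (482/37).
R1 ← R1 + 8/37·R4.
R2 ← R2 − 30/37·R4.
R3 ← R3 + 33/37·R4.
R5 ← R5 + 241/37·R4.
Row 5 reduces to 0 = -1/4, a contradiction. The system is inconsistent.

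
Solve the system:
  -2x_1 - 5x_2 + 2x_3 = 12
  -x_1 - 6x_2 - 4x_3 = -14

infinitely many solutions

Row-reduce:
R1 ← R1 / (-2).
R2 ← R2 + 1·R1.
R2 ← R2 / (-7/2).
R1 ← R1 − 5/2·R2.
Rank is 2 with 3 unknowns, leaving x_3 free.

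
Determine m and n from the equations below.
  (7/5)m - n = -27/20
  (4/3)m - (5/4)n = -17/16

m = -3/2, n = -3/4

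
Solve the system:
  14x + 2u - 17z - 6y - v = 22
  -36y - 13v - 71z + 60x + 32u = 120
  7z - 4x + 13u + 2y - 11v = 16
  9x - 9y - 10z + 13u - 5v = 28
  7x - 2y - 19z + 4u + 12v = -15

no solution

Row-reduce:
R1 ← R1 / (14).
R2 ← R2 − 60·R1.
R3 ← R3 + 4·R1.
R4 ← R4 − 9·R1.
R5 ← R5 − 7·R1.
R2 ← R2 / (-72/7).
R1 ← R1 + 3/7·R2.
R3 ← R3 − 2/7·R2.
R4 ← R4 + 36/7·R2.
R5 ← R5 − 1·R2.
R3 ← R3 / (79/36).
R1 ← R1 + 31/24·R3.
R2 ← R2 + 13/72·R3.
R5 ← R5 + 743/72·R3.
Swap R4 and R5.
R4 ← R4 / (11401/158).
R1 ← R1 − 1191/158·R4.
R2 ← R2 + 175/158·R4.
R3 ← R3 − 512/79·R4.
Row 5 reduces to 0 = 1, a contradiction. The system is inconsistent.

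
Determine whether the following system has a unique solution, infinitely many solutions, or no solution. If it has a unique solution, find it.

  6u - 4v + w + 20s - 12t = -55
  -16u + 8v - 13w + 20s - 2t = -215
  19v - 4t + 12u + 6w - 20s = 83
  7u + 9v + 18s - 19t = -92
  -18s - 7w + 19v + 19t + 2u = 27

Row-reduce the augmented matrix:
R1 ← R1 / (6).
R2 ← R2 + 16·R1.
R3 ← R3 − 12·R1.
R4 ← R4 − 7·R1.
R5 ← R5 − 2·R1.
R2 ← R2 / (-8/3).
R1 ← R1 + 2/3·R2.
R3 ← R3 − 27·R2.
R4 ← R4 − 41/3·R2.
R5 ← R5 − 61/3·R2.
R3 ← R3 / (-805/8).
R1 ← R1 − 11/4·R3.
R2 ← R2 − 31/8·R3.
R4 ← R4 + 433/8·R3.
R5 ← R5 + 689/8·R3.
R4 ← R4 / (78/23).
R1 ← R1 − 84/23·R4.
R2 ← R2 + 28/23·R4.
R3 ← R3 + 156/23·R4.
R5 ← R5 + 1142/23·R4.
R5 ← R5 / (-40381/1365).
R1 ← R1 − 1297/455·R5.
R2 ← R2 + 2012/1365·R5.
R3 ← R3 + 226/35·R5.
R4 ← R4 + 1948/1365·R5.
Reading off the reduced rows gives u = 6, v = -5, w = -3, s = -6, t = -1.

u = 6, v = -5, w = -3, s = -6, t = -1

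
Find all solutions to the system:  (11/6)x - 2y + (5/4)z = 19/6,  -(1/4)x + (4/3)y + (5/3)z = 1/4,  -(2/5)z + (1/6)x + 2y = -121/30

x = -1, y = -5/3, z = 4/3

Row-reduce the augmented matrix:
R1 ← R1 / (11/6).
R2 ← R2 + 1/4·R1.
R3 ← R3 − 1/6·R1.
R2 ← R2 / (35/33).
R1 ← R1 + 12/11·R2.
R3 ← R3 − 24/11·R2.
R3 ← R3 / (-601/140).
R1 ← R1 − 18/7·R3.
R2 ← R2 − 97/56·R3.
Reading off the reduced rows gives x = -1, y = -5/3, z = 4/3.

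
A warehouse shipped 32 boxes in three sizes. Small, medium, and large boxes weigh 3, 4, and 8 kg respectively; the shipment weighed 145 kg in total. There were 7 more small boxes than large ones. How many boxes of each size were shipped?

Let s = small boxes, m = medium boxes, l = large boxes.
  s + m + l = 32
  3s + 4m + 8l = 145
  s - l = 7
Row-reduce the augmented matrix:
R2 ← R2 − 3·R1.
R3 ← R3 − 1·R1.
R1 ← R1 − 1·R2.
R3 ← R3 + 1·R2.
R3 ← R3 / (3).
R1 ← R1 + 4·R3.
R2 ← R2 − 5·R3.
Reading off the reduced rows gives s = 15, m = 9, l = 8.

small boxes: 15, medium boxes: 9, large boxes: 8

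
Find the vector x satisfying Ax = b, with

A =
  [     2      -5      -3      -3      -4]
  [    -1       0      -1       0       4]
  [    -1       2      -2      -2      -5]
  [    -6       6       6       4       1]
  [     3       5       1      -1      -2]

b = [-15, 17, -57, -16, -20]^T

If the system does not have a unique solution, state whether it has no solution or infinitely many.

Row-reduce the augmented matrix:
R1 ← R1 / (2).
R2 ← R2 + 1·R1.
R3 ← R3 + 1·R1.
R4 ← R4 + 6·R1.
R5 ← R5 − 3·R1.
R2 ← R2 / (-5/2).
R1 ← R1 + 5/2·R2.
R3 ← R3 + 1/2·R2.
R4 ← R4 + 9·R2.
R5 ← R5 − 25/2·R2.
R3 ← R3 / (-3).
R1 ← R1 − 1·R3.
R2 ← R2 − 1·R3.
R4 ← R4 − 6·R3.
R5 ← R5 + 7·R3.
R4 ← R4 / (-6).
R1 ← R1 + 16/15·R4.
R2 ← R2 + 7/15·R4.
R3 ← R3 − 16/15·R4.
R5 ← R5 − 52/15·R4.
R5 ← R5 / (61/5).
R1 ← R1 + 3/5·R5.
R2 ← R2 + 7/10·R5.
R3 ← R3 + 17/5·R5.
R4 ← R4 − 11/2·R5.
Reading off the reduced rows gives x_1 = 5, x_2 = -4, x_3 = 2, x_4 = 5, x_5 = 6.

x_1 = 5, x_2 = -4, x_3 = 2, x_4 = 5, x_5 = 6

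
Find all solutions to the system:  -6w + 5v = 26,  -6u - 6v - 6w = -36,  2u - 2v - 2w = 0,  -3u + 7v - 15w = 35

no solution

Row-reduce:
Swap R1 and R2.
R1 ← R1 / (-6).
R3 ← R3 − 2·R1.
R4 ← R4 + 3·R1.
R2 ← R2 / (5).
R1 ← R1 − 1·R2.
R3 ← R3 + 4·R2.
R4 ← R4 − 10·R2.
R3 ← R3 / (-44/5).
R1 ← R1 − 11/5·R3.
R2 ← R2 + 6/5·R3.
Row 4 reduces to 0 = 1, a contradiction. The system is inconsistent.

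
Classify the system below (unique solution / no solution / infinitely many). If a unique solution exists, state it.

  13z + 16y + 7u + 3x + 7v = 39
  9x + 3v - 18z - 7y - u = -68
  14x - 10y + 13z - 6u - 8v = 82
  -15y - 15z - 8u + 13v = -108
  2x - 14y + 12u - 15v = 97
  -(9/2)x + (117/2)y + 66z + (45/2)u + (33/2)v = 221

Row-reduce:
R1 ← R1 / (3).
R2 ← R2 − 9·R1.
R3 ← R3 − 14·R1.
R5 ← R5 − 2·R1.
R6 ← R6 + 9/2·R1.
R2 ← R2 / (-55).
R1 ← R1 − 16/3·R2.
R3 ← R3 + 254/3·R2.
R4 ← R4 + 15·R2.
R5 ← R5 + 74/3·R2.
R6 ← R6 − 165/2·R2.
R3 ← R3 / (6613/165).
R1 ← R1 + 197/165·R3.
R2 ← R2 − 57/55·R3.
R4 ← R4 − 6/11·R3.
R5 ← R5 − 2788/165·R3.
R4 ← R4 / (-12794/6613).
R1 ← R1 − 377/6613·R4.
R2 ← R2 − 3466/6613·R4.
R3 ← R3 + 792/6613·R4.
R5 ← R5 − 7478/389·R4.
R5 ← R5 / (1110344/6397).
R1 ← R1 − 9401/12794·R5.
R2 ← R2 − 35579/6397·R5.
R3 ← R3 + 9230/6397·R5.
R4 ← R4 + 119599/12794·R5.
Row 6 reduces to 0 = 2, a contradiction. The system is inconsistent.

no solution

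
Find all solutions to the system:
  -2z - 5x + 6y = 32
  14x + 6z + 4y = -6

Row-reduce:
R1 ← R1 / (-5).
R2 ← R2 − 14·R1.
R2 ← R2 / (104/5).
R1 ← R1 + 6/5·R2.
Rank is 2 with 3 unknowns, leaving z free.

infinitely many solutions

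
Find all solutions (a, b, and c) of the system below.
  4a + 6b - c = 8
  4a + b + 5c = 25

infinitely many solutions

Row-reduce:
R1 ← R1 / (4).
R2 ← R2 − 4·R1.
R2 ← R2 / (-5).
R1 ← R1 − 3/2·R2.
Rank is 2 with 3 unknowns, leaving c free.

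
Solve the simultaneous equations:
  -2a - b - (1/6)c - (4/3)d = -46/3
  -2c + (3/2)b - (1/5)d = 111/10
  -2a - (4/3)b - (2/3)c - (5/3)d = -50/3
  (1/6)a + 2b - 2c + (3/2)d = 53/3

a = 4, b = 5, c = -2, d = 2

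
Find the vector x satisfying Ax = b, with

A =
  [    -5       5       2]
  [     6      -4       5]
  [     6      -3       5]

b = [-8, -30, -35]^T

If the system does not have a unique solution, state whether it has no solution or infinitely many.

x_1 = -5, x_2 = -5, x_3 = -4

Row-reduce the augmented matrix:
R1 ← R1 / (-5).
R2 ← R2 − 6·R1.
R3 ← R3 − 6·R1.
R2 ← R2 / (2).
R1 ← R1 + 1·R2.
R3 ← R3 − 3·R2.
R3 ← R3 / (-37/10).
R1 ← R1 − 33/10·R3.
R2 ← R2 − 37/10·R3.
Reading off the reduced rows gives x_1 = -5, x_2 = -5, x_3 = -4.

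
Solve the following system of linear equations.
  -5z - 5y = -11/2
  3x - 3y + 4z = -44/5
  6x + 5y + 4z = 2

Row-reduce the augmented matrix:
Swap R1 and R2.
R1 ← R1 / (3).
R3 ← R3 − 6·R1.
R2 ← R2 / (-5).
R1 ← R1 + 1·R2.
R3 ← R3 − 11·R2.
R3 ← R3 / (-15).
R1 ← R1 − 7/3·R3.
R2 ← R2 − 1·R3.
Reading off the reduced rows gives x = -2/3, y = 8/5, z = -1/2.

x = -2/3, y = 8/5, z = -1/2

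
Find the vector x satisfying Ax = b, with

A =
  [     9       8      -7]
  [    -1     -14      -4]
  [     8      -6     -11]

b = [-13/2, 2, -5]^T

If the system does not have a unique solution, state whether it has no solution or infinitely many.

Row-reduce:
R1 ← R1 / (9).
R2 ← R2 + 1·R1.
R3 ← R3 − 8·R1.
R2 ← R2 / (-118/9).
R1 ← R1 − 8/9·R2.
R3 ← R3 + 118/9·R2.
Row 3 reduces to 0 = -1/2, a contradiction. The system is inconsistent.

no solution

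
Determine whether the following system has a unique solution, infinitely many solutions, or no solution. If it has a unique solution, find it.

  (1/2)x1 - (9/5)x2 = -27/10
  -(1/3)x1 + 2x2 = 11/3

Row-reduce the augmented matrix:
R1 ← R1 / (1/2).
R2 ← R2 + 1/3·R1.
R2 ← R2 / (4/5).
R1 ← R1 + 18/5·R2.
Reading off the reduced rows gives x1 = 3, x2 = 7/3.

x1 = 3, x2 = 7/3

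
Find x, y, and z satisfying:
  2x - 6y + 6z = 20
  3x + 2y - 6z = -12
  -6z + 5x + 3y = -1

Row-reduce the augmented matrix:
R1 ← R1 / (2).
R2 ← R2 − 3·R1.
R3 ← R3 − 5·R1.
R2 ← R2 / (11).
R1 ← R1 + 3·R2.
R3 ← R3 − 18·R2.
R3 ← R3 / (39/11).
R1 ← R1 + 12/11·R3.
R2 ← R2 + 15/11·R3.
Reading off the reduced rows gives x = 4, y = 3, z = 5.

x = 4, y = 3, z = 5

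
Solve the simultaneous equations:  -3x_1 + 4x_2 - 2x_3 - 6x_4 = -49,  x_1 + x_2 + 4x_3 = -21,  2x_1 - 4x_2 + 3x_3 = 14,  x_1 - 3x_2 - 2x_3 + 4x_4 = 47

x_1 = 1, x_2 = -6, x_3 = -4, x_4 = 5

Row-reduce the augmented matrix:
R1 ← R1 / (-3).
R2 ← R2 − 1·R1.
R3 ← R3 − 2·R1.
R4 ← R4 − 1·R1.
R2 ← R2 / (7/3).
R1 ← R1 + 4/3·R2.
R3 ← R3 + 4/3·R2.
R4 ← R4 + 5/3·R2.
R3 ← R3 / (25/7).
R1 ← R1 − 18/7·R3.
R2 ← R2 − 10/7·R3.
R4 ← R4 + 2/7·R3.
R4 ← R4 / (4/25).
R1 ← R1 − 114/25·R4.
R2 ← R2 − 6/5·R4.
R3 ← R3 + 36/25·R4.
Reading off the reduced rows gives x_1 = 1, x_2 = -6, x_3 = -4, x_4 = 5.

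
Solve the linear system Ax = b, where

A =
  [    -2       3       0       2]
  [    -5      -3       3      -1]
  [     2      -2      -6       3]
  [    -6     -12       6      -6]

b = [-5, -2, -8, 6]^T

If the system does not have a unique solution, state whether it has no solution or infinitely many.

infinitely many solutions

Row-reduce:
R1 ← R1 / (-2).
R2 ← R2 + 5·R1.
R3 ← R3 − 2·R1.
R4 ← R4 + 6·R1.
R2 ← R2 / (-21/2).
R1 ← R1 + 3/2·R2.
R3 ← R3 − 1·R2.
R4 ← R4 + 21·R2.
R3 ← R3 / (-40/7).
R1 ← R1 + 3/7·R3.
R2 ← R2 + 2/7·R3.
Rank is 3 with 4 unknowns, leaving x_4 free.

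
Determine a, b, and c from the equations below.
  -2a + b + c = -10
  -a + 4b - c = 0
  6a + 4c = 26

Row-reduce the augmented matrix:
R1 ← R1 / (-2).
R2 ← R2 + 1·R1.
R3 ← R3 − 6·R1.
R2 ← R2 / (7/2).
R1 ← R1 + 1/2·R2.
R3 ← R3 − 3·R2.
R3 ← R3 / (58/7).
R1 ← R1 + 5/7·R3.
R2 ← R2 + 3/7·R3.
Reading off the reduced rows gives a = 5, b = 1, c = -1.

a = 5, b = 1, c = -1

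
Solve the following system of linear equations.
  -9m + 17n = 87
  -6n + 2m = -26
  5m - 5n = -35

Row-reduce the augmented matrix:
R1 ← R1 / (-9).
R2 ← R2 − 2·R1.
R3 ← R3 − 5·R1.
R2 ← R2 / (-20/9).
R1 ← R1 + 17/9·R2.
R3 ← R3 − 40/9·R2.
R3 reduces to 0 = 0, so the extra equation is consistent.
Reading off the reduced rows gives m = -4, n = 3.

m = -4, n = 3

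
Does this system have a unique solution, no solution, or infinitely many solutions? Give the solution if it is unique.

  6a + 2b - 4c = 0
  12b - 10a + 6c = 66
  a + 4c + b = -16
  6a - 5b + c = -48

Row-reduce:
R1 ← R1 / (6).
R2 ← R2 + 10·R1.
R3 ← R3 − 1·R1.
R4 ← R4 − 6·R1.
R2 ← R2 / (46/3).
R1 ← R1 − 1/3·R2.
R3 ← R3 − 2/3·R2.
R4 ← R4 + 7·R2.
R3 ← R3 / (108/23).
R1 ← R1 + 15/23·R3.
R2 ← R2 + 1/23·R3.
R4 ← R4 − 108/23·R3.
Row 4 reduces to 0 = 1, a contradiction. The system is inconsistent.

no solution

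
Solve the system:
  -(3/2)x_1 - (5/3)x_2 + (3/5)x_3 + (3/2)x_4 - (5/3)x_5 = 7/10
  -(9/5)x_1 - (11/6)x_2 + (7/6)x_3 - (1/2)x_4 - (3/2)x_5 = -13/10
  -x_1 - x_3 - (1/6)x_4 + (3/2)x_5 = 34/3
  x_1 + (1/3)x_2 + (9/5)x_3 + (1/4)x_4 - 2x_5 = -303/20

infinitely many solutions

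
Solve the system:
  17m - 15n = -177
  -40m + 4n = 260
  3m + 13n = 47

m = -6, n = 5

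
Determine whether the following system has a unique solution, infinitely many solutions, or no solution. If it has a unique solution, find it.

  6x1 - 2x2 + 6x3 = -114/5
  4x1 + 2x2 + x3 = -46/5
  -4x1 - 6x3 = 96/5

Row-reduce the augmented matrix:
R1 ← R1 / (6).
R2 ← R2 − 4·R1.
R3 ← R3 + 4·R1.
R2 ← R2 / (10/3).
R1 ← R1 + 1/3·R2.
R3 ← R3 + 4/3·R2.
R3 ← R3 / (-16/5).
R1 ← R1 − 7/10·R3.
R2 ← R2 + 9/10·R3.
Reading off the reduced rows gives x1 = -9/5, x2 = 0, x3 = -2.

x1 = -9/5, x2 = 0, x3 = -2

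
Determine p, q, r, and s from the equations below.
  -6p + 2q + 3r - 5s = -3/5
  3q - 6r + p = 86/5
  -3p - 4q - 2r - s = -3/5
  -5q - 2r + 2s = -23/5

p = 1, q = 1, r = -11/5, s = -2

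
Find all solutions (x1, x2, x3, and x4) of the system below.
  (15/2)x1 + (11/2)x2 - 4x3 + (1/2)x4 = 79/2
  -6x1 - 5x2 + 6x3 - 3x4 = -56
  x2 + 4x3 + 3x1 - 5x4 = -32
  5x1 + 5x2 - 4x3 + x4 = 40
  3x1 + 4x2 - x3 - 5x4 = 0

no solution

Row-reduce:
R1 ← R1 / (15/2).
R2 ← R2 + 6·R1.
R3 ← R3 − 3·R1.
R4 ← R4 − 5·R1.
R5 ← R5 − 3·R1.
R2 ← R2 / (-3/5).
R1 ← R1 − 11/15·R2.
R3 ← R3 + 6/5·R2.
R4 ← R4 − 4/3·R2.
R5 ← R5 − 9/5·R2.
Swap R3 and R4.
R3 ← R3 / (44/9).
R1 ← R1 − 26/9·R3.
R2 ← R2 + 14/3·R3.
R5 ← R5 − 9·R3.
Swap R4 and R5.
R4 ← R4 / (-79/22).
R1 ← R1 + 1/11·R4.
R2 ← R2 + 6/11·R4.
R3 ← R3 + 23/22·R4.
Row 5 reduces to 0 = 1, a contradiction. The system is inconsistent.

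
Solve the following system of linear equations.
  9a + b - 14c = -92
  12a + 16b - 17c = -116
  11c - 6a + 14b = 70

no solution

Row-reduce:
R1 ← R1 / (9).
R2 ← R2 − 12·R1.
R3 ← R3 + 6·R1.
R2 ← R2 / (44/3).
R1 ← R1 − 1/9·R2.
R3 ← R3 − 44/3·R2.
Row 3 reduces to 0 = 2, a contradiction. The system is inconsistent.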